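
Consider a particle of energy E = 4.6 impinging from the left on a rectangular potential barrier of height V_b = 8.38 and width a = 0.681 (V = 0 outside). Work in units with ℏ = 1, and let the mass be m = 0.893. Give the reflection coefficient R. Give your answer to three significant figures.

E < V_b: inside the barrier ψ ∝ e^{±κx} with κ = √(2m(V_b − E))/ℏ = 2.598.
κa = 1.769, sinh(κa) = 2.849.
The exact tunnelling result is T⁻¹ = 1 + V_b² sinh²(κa) / [4E(V_b − E)] = 9.193, so T = 0.109.
R = 1 − T = 0.891.

R = 0.891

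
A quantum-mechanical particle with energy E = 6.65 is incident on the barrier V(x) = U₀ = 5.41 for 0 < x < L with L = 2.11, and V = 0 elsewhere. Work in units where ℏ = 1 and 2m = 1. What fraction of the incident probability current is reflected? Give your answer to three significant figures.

Above the barrier the interior wavenumber is k₂ = √(2m(E − U₀))/ℏ = 1.114, giving phase k₂L = 2.350.
Matching at both interfaces gives T⁻¹ = 1 + U₀² sin²(k₂L) / [4E(E − U₀)] = 1.450, hence T = 0.690.
R = 1 − T = 0.310.

R = 0.310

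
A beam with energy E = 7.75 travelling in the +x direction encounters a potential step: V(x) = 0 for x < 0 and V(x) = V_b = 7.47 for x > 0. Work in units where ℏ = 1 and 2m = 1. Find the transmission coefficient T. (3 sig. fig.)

The wavenumbers are k₁ = √(2mE)/ℏ = 2.784 on the left and k₂ = √(2m(E − V_b))/ℏ = 0.5292 on the right.
Continuity of ψ and ψ′ at the step yields the reflection amplitude r = (k₁ − k₂)/(k₁ + k₂) = 0.6806; thus R = |r|² = 0.4632, T = 0.5368.

T = 0.537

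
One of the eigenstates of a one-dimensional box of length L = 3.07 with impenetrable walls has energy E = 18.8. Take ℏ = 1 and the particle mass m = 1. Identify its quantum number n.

For an infinite well E_n = n²π²ℏ²/(2mL²), so n = (L/πℏ)√(2mE).
n = (3.07/π) × √(2 × 1 × 18.8) = 5.992 → n = 6.

n = 6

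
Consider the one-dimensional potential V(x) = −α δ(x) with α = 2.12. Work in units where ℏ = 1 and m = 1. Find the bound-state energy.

E = -2.25

The bound state is ψ(x) = √κ e^{−κ|x|}. The derivative jump ψ'(0⁺) − ψ'(0⁻) = −(2mα/ℏ²)ψ(0) fixes κ = mα/ℏ² = 2.120.
Then E = −ℏ²κ²/(2m) = −mα²/(2ℏ²) = -2.247.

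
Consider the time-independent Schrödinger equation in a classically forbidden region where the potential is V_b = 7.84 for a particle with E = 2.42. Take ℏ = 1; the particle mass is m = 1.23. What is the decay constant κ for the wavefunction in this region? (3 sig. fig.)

Since E < V_b the TISE in this region is ψ'' = κ²ψ with κ = √(2m(V_b − E))/ℏ.
κ = √(2 × 1.23 × 5.42) = 3.651.

κ = 3.65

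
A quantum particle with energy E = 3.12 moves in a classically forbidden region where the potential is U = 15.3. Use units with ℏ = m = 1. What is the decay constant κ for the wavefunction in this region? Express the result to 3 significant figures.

κ = 4.94

Since E < U the TISE in this region is ψ'' = κ²ψ with κ = √(2m(U − E))/ℏ.
κ = √(2 × 1 × 12.18) = 4.936.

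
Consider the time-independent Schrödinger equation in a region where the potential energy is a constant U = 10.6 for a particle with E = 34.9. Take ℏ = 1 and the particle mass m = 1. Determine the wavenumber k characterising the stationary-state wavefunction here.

k = 6.97

With E > U the solution is oscillatory, ψ ∝ e^{±ikx} with k = √(2m(E − U))/ℏ.
k = √(2 × 1 × 24.3) = 6.971.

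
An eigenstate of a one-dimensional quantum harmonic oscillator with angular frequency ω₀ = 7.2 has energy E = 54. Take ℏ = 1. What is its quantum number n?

n = 7

E_n = ℏω₀(n + ½) ⇒ n = E/(ℏω₀) − ½ = 54/7.2 − 0.5 = 7.000 → n = 7.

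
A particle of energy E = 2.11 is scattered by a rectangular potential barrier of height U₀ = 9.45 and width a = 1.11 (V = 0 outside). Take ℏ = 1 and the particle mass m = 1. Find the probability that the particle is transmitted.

E < U₀: inside the barrier ψ ∝ e^{±κx} with κ = √(2m(U₀ − E))/ℏ = 3.831.
κa = 4.253, sinh(κa) = 35.15.
The exact tunnelling result is T⁻¹ = 1 + U₀² sinh²(κa) / [4E(U₀ − E)] = 1782, so T = 0.000561.

T = 0.000561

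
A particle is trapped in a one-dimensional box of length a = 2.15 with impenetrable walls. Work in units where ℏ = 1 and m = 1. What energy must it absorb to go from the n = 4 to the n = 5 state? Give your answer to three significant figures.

E_n = n²π²ℏ²/(2ma²), so ΔE = (5² − 4²) π²ℏ²/(2ma²).
ΔE = 9 × π² / (2 × 1 × 2.15²) = 9.608.

ΔE = 9.61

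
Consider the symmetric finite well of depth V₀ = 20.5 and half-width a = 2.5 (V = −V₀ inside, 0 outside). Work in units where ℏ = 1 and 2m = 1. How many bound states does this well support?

N = 8

Define the well-strength parameter z₀ = (a/ℏ)√(2mV₀) = 2.5 × √(2·0.5·20.5) = 11.32.
The even/odd transcendental equations gain one root per π/2 in z₀, giving N = 1 + ⌊2z₀/π⌋ = 1 + ⌊7.206⌋ = 8.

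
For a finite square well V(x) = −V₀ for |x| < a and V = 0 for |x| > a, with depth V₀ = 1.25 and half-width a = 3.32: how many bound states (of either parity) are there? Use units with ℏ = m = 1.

The dimensionless depth is z₀ = a√(2mV₀)/ℏ = 3.32 × √(2.500) = 5.249.
A new bound state (alternating even/odd) appears each time z₀ passes a multiple of π/2, so N = ⌊2z₀/π⌋ + 1 = ⌊3.342⌋ + 1 = 4.

N = 4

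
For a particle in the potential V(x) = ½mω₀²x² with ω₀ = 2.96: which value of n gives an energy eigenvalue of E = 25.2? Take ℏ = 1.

n = 8

Invert E_n = (n + ½)ℏω₀: n = E/ℏω₀ − ½ = 8.014, so n = 8.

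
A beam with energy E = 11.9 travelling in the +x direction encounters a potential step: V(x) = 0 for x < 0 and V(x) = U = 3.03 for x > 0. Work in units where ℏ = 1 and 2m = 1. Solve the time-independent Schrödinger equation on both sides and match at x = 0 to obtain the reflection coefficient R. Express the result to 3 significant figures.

On each side the TISE gives plane waves with k = √(2m(E − V))/ℏ: k₁ = √(2·½·11.9) = 3.450, k₂ = √(2·½·8.87) = 2.978.
Continuity of ψ and ψ′ at the step yields the reflection amplitude r = (k₁ − k₂)/(k₁ + k₂) = 0.07333; thus R = |r|² = 0.005378, T = 0.9946.

R = 0.00538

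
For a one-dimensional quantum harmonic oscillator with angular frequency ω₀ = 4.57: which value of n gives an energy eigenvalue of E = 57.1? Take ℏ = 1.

Invert E_n = (n + ½)ℏω₀: n = E/ℏω₀ − ½ = 11.995, so n = 12.

n = 12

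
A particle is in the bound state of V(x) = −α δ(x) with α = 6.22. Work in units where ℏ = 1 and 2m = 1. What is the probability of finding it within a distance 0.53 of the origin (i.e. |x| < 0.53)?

The normalised bound state is ψ = √κ e^{−κ|x|} with κ = mα/ℏ² = 3.110.
P(|x| < d) = ∫_{−d}^{d} κ e^{−2κ|x|} dx = 1 − e^{−2κd} = 1 − e^{−3.297} = 0.9630.

P = 0.963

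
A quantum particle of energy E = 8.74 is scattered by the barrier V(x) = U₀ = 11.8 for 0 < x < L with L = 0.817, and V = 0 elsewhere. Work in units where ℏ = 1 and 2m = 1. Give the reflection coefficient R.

R = 0.834

E < U₀: inside the barrier ψ ∝ e^{±κx} with κ = √(2m(U₀ − E))/ℏ = 1.749.
κL = 1.429, sinh(κL) = 1.968.
The exact tunnelling result is T⁻¹ = 1 + U₀² sinh²(κL) / [4E(U₀ − E)] = 6.040, so T = 0.166.
R = 1 − T = 0.834.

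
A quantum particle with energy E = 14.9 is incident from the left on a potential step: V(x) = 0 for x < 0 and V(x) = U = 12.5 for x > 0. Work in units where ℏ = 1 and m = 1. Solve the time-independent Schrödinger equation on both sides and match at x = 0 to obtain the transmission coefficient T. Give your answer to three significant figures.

T = 0.817

On each side the TISE gives plane waves with k = √(2m(E − V))/ℏ: k₁ = √(2·1·14.9) = 5.459, k₂ = √(2·1·2.4) = 2.191.
Matching ψ and ψ′ at x = 0 gives r = (k₁ − k₂)/(k₁ + k₂), so R = r² = 0.1825 and T = 1 − R = 0.8175.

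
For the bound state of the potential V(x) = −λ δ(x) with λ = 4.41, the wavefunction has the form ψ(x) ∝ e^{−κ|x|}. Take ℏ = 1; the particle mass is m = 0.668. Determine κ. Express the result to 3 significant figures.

κ = 2.95

Integrating the TISE across x = 0 gives the cusp condition ψ'(0⁺) − ψ'(0⁻) = −(2mλ/ℏ²)ψ(0).
With ψ ∝ e^{−κ|x|} this yields −2κ = −2mλ/ℏ², so κ = mλ/ℏ² = 2.946.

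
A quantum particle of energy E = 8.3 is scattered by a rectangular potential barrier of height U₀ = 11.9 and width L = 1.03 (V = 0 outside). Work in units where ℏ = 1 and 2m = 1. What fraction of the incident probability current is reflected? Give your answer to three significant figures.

E < U₀: inside the barrier ψ ∝ e^{±κx} with κ = √(2m(U₀ − E))/ℏ = 1.897.
κL = 1.954, sinh(κL) = 3.459.
Matching ψ, ψ′ at both faces gives T = [1 + U₀² sinh²(κL) / (4E(U₀ − E))]⁻¹ = 1/15.17 = 0.0659.
R = 1 − T = 0.934.

R = 0.934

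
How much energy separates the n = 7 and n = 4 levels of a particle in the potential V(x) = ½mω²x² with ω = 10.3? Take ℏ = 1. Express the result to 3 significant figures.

ΔE = 30.9

E_n = ℏω(n + ½), so ΔE = (7 − 4) ℏω = 3 × 10.3 = 30.90.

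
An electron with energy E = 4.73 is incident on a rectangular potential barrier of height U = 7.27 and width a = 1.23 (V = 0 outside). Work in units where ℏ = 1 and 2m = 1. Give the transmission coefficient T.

Since E < U the interior solution is evanescent with decay constant κ = √(2m(U − E))/ℏ = 1.594.
κa = 1.960, sinh(κa) = 3.480.
Matching ψ, ψ′ at both faces gives T = [1 + U² sinh²(κa) / (4E(U − E))]⁻¹ = 1/14.32 = 0.0698.

T = 0.0698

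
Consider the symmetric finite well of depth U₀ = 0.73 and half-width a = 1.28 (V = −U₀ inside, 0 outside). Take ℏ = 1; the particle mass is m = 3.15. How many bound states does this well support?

N = 2

The dimensionless depth is z₀ = a√(2mU₀)/ℏ = 1.28 × √(4.599) = 2.745.
A new bound state (alternating even/odd) appears each time z₀ passes a multiple of π/2, so N = ⌊2z₀/π⌋ + 1 = ⌊1.748⌋ + 1 = 2.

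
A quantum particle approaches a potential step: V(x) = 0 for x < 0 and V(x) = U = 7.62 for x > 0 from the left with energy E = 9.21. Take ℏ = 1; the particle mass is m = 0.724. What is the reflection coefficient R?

On each side the TISE gives plane waves with k = √(2m(E − V))/ℏ: k₁ = √(2·0.724·9.21) = 3.652, k₂ = √(2·0.724·1.59) = 1.517.
Matching ψ and ψ′ at x = 0 gives r = (k₁ − k₂)/(k₁ + k₂), so R = r² = 0.1705 and T = 1 − R = 0.8295.

R = 0.171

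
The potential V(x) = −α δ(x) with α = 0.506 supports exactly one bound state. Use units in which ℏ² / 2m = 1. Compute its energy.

The bound state is ψ(x) = √κ e^{−κ|x|}. The derivative jump ψ'(0⁺) − ψ'(0⁻) = −(2mα/ℏ²)ψ(0) fixes κ = mα/ℏ² = 0.2530.
Then E = −ℏ²κ²/(2m) = −mα²/(2ℏ²) = -0.06401.

E = -0.0640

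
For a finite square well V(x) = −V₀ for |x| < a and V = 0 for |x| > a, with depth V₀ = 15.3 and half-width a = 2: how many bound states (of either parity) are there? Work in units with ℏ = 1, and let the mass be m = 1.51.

N = 9

The dimensionless depth is z₀ = a√(2mV₀)/ℏ = 2 × √(46.21) = 13.59.
A new bound state (alternating even/odd) appears each time z₀ passes a multiple of π/2, so N = ⌊2z₀/π⌋ + 1 = ⌊8.655⌋ + 1 = 9.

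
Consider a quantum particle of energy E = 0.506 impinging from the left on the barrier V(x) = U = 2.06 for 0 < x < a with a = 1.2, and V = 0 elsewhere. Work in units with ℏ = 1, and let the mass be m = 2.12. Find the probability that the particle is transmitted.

Since E < U the interior solution is evanescent with decay constant κ = √(2m(U − E))/ℏ = 2.567.
κa = 3.080, sinh(κa) = 10.86.
Matching ψ, ψ′ at both faces gives T = [1 + U² sinh²(κa) / (4E(U − E))]⁻¹ = 1/160.1 = 0.00625.

T = 0.00625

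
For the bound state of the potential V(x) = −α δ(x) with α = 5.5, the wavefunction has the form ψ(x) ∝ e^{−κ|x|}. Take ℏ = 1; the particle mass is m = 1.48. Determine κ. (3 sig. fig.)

κ = 8.14

Integrate −(ℏ²/2m)ψ'' − αδ(x)ψ = Eψ from −ε to +ε: the ψ'' term gives ψ'(0⁺) − ψ'(0⁻) and the δ term gives −(2mα/ℏ²)ψ(0).
With ψ ∝ e^{−κ|x|} this yields −2κ = −2mα/ℏ², so κ = mα/ℏ² = 8.140.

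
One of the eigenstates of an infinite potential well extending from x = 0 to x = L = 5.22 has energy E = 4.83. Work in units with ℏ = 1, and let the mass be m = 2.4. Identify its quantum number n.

From E_n = n²π²ℏ²/(2mL²) invert to n = √(2mL²E)/(πℏ).
n = (5.22/π) × √(2 × 2.4 × 4.83) = 8.000 → n = 8.

n = 8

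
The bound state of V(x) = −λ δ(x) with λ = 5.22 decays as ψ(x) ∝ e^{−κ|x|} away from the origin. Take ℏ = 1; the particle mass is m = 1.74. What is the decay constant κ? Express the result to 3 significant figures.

Integrating the TISE across x = 0 gives the cusp condition ψ'(0⁺) − ψ'(0⁻) = −(2mλ/ℏ²)ψ(0).
With ψ ∝ e^{−κ|x|} this yields −2κ = −2mλ/ℏ², so κ = mλ/ℏ² = 9.083.

κ = 9.08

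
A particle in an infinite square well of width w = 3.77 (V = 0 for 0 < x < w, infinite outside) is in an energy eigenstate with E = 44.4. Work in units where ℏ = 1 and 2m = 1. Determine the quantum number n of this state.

From E_n = n²π²ℏ²/(2mw²) invert to n = √(2mw²E)/(πℏ).
n = (3.77/π) × √(2 × 0.5 × 44.4) = 7.996 → n = 8.

n = 8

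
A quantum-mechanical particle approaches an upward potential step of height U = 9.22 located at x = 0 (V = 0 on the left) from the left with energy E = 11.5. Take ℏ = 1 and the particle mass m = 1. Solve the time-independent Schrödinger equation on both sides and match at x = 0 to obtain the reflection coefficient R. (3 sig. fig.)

R = 0.147

On each side the TISE gives plane waves with k = √(2m(E − V))/ℏ: k₁ = √(2·1·11.5) = 4.796, k₂ = √(2·1·2.28) = 2.135.
Matching ψ and ψ′ at x = 0 gives r = (k₁ − k₂)/(k₁ + k₂), so R = r² = 0.1473 and T = 1 − R = 0.8527.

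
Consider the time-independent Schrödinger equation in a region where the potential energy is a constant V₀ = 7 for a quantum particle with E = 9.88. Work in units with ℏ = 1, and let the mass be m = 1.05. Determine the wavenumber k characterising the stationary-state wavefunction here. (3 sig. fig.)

k = 2.46

With E > V₀ the solution is oscillatory, ψ ∝ e^{±ikx} with k = √(2m(E − V₀))/ℏ.
k = √(2 × 1.05 × 2.88) = 2.459.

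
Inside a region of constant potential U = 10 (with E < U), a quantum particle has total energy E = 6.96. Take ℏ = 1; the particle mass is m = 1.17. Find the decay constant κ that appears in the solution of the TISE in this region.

κ = 2.67

Since E < U the TISE in this region is ψ'' = κ²ψ with κ = √(2m(U − E))/ℏ.
κ = √(2 × 1.17 × 3.04) = 2.667.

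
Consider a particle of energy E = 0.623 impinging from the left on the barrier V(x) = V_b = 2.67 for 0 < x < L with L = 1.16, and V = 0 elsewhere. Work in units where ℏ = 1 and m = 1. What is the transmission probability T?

E < V_b: inside the barrier ψ ∝ e^{±κx} with κ = √(2m(V_b − E))/ℏ = 2.023.
κL = 2.347, sinh(κL) = 5.180.
The exact tunnelling result is T⁻¹ = 1 + V_b² sinh²(κL) / [4E(V_b − E)] = 38.50, so T = 0.0260.

T = 0.0260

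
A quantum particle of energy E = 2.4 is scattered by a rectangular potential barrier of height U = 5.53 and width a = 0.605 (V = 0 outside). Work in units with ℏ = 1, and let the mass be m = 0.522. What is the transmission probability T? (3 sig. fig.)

Since E < U the interior solution is evanescent with decay constant κ = √(2m(U − E))/ℏ = 1.808.
κa = 1.094, sinh(κa) = 1.325.
Matching ψ, ψ′ at both faces gives T = [1 + U² sinh²(κa) / (4E(U − E))]⁻¹ = 1/2.787 = 0.359.

T = 0.359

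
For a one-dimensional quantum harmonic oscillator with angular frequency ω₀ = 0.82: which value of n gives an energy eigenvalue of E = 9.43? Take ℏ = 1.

n = 11

Invert E_n = (n + ½)ℏω₀: n = E/ℏω₀ − ½ = 11.000, so n = 11.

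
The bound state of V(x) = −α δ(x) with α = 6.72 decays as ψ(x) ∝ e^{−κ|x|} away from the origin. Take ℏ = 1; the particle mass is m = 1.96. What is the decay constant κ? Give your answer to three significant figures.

κ = 13.2

Integrating the TISE across x = 0 gives the cusp condition ψ'(0⁺) − ψ'(0⁻) = −(2mα/ℏ²)ψ(0).
With ψ ∝ e^{−κ|x|} this yields −2κ = −2mα/ℏ², so κ = mα/ℏ² = 13.17.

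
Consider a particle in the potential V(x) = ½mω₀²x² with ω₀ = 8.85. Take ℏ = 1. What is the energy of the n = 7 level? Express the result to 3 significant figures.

E = 66.4

The oscillator eigenvalues are E_n = ℏω₀(n + ½), so E_7 = 8.85 × 7.5 = 66.38.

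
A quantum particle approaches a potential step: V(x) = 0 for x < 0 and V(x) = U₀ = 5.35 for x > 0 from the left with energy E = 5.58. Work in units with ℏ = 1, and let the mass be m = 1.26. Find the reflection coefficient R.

R = 0.439

The wavenumbers are k₁ = √(2mE)/ℏ = 3.750 on the left and k₂ = √(2m(E − U₀))/ℏ = 0.7613 on the right.
Matching ψ and ψ′ at x = 0 gives r = (k₁ − k₂)/(k₁ + k₂), so R = r² = 0.4389 and T = 1 − R = 0.5611.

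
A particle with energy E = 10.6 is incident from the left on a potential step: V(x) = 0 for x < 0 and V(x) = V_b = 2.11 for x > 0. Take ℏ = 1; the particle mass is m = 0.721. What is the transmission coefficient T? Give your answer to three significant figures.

T = 0.997

On each side the TISE gives plane waves with k = √(2m(E − V))/ℏ: k₁ = √(2·0.721·10.6) = 3.910, k₂ = √(2·0.721·8.49) = 3.499.
Continuity of ψ and ψ′ at the step yields the reflection amplitude r = (k₁ − k₂)/(k₁ + k₂) = 0.05543; thus R = |r|² = 0.003073, T = 0.9969.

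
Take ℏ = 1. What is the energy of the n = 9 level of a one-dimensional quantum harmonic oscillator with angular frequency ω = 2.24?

E = 21.3

The oscillator eigenvalues are E_n = ℏω(n + ½), so E_9 = 2.24 × 9.5 = 21.28.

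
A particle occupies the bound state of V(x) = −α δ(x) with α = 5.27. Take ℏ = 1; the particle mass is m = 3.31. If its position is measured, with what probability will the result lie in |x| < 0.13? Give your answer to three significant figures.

The normalised bound state is ψ = √κ e^{−κ|x|} with κ = mα/ℏ² = 17.44.
P(|x| < d) = ∫_{−d}^{d} κ e^{−2κ|x|} dx = 1 − e^{−2κd} = 1 − e^{−4.535} = 0.9893.

P = 0.989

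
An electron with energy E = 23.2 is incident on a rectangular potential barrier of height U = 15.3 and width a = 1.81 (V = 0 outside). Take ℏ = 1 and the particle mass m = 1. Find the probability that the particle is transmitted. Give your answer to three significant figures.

T = 0.834

Above the barrier the interior wavenumber is k₂ = √(2m(E − U))/ℏ = 3.975, giving phase k₂a = 7.195.
Matching at both interfaces gives T⁻¹ = 1 + U² sin²(k₂a) / [4E(E − U)] = 1.199, hence T = 0.834.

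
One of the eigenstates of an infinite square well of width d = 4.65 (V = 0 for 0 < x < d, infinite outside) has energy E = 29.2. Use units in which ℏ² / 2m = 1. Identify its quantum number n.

From E_n = n²π²ℏ²/(2md²) invert to n = √(2md²E)/(πℏ).
n = (4.65/π) × √(2 × 0.5 × 29.2) = 7.998 → n = 8.

n = 8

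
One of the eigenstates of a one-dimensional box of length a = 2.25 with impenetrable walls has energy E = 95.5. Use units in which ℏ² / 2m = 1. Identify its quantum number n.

From E_n = n²π²ℏ²/(2ma²) invert to n = √(2ma²E)/(πℏ).
n = (2.25/π) × √(2 × 0.5 × 95.5) = 6.999 → n = 7.

n = 7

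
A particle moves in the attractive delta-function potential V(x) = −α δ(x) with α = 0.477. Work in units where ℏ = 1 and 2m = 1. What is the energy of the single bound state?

For x ≠ 0 the bound state is ψ ∝ e^{−κ|x|}; integrating the TISE across the delta gives the cusp condition 2κ = 2mα/ℏ², so κ = 0.2385.
Then E = −ℏ²κ²/(2m) = −mα²/(2ℏ²) = -0.05688.

E = -0.0569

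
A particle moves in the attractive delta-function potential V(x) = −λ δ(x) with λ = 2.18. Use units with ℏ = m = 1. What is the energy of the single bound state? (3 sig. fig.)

The bound state is ψ(x) = √κ e^{−κ|x|}. The derivative jump ψ'(0⁺) − ψ'(0⁻) = −(2mλ/ℏ²)ψ(0) fixes κ = mλ/ℏ² = 2.180.
Then E = −ℏ²κ²/(2m) = −mλ²/(2ℏ²) = -2.376.

E = -2.38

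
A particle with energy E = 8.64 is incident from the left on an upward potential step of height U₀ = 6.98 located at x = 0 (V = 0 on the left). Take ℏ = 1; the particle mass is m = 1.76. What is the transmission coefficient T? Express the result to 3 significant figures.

The wavenumbers are k₁ = √(2mE)/ℏ = 5.515 on the left and k₂ = √(2m(E − U₀))/ℏ = 2.417 on the right.
Matching ψ and ψ′ at x = 0 gives r = (k₁ − k₂)/(k₁ + k₂), so R = r² = 0.1525 and T = 1 − R = 0.8475.

T = 0.848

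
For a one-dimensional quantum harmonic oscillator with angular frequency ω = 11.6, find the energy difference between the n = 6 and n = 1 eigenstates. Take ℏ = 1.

E_n = ℏω(n + ½), so ΔE = (6 − 1) ℏω = 5 × 11.6 = 58.00.

ΔE = 58.0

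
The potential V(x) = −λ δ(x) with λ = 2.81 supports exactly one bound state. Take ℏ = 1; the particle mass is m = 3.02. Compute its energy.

The bound state is ψ(x) = √κ e^{−κ|x|}. The derivative jump ψ'(0⁺) − ψ'(0⁻) = −(2mλ/ℏ²)ψ(0) fixes κ = mλ/ℏ² = 8.486.
Then E = −ℏ²κ²/(2m) = −mλ²/(2ℏ²) = -11.92.

E = -11.9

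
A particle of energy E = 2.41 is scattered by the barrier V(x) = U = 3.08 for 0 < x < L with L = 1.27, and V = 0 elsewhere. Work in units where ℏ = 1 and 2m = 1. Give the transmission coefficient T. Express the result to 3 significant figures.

T = 0.308

Since E < U the interior solution is evanescent with decay constant κ = √(2m(U − E))/ℏ = 0.8185.
κL = 1.040, sinh(κL) = 1.237.
Matching ψ, ψ′ at both faces gives T = [1 + U² sinh²(κL) / (4E(U − E))]⁻¹ = 1/3.248 = 0.308.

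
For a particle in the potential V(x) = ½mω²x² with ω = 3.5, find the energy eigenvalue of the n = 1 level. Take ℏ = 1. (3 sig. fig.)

E = 5.25

Using E_n = (n + ½)ℏω: E_1 = 1.5 × 3.5 = 5.250.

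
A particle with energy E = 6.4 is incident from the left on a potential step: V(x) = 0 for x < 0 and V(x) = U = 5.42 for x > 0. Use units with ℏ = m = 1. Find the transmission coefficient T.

The wavenumbers are k₁ = √(2mE)/ℏ = 3.578 on the left and k₂ = √(2m(E − U))/ℏ = 1.400 on the right.
Matching ψ and ψ′ at x = 0 gives r = (k₁ − k₂)/(k₁ + k₂), so R = r² = 0.1914 and T = 1 − R = 0.8086.

T = 0.809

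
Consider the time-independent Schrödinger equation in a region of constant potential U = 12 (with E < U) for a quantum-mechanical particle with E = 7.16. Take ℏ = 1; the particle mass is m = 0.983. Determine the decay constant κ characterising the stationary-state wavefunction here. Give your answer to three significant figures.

κ = 3.08

Since E < U the TISE in this region is ψ'' = κ²ψ with κ = √(2m(U − E))/ℏ.
κ = √(2 × 0.983 × 4.84) = 3.085.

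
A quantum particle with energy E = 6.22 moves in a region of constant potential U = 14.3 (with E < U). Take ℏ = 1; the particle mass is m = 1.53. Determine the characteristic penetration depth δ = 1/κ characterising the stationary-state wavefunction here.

Since E < U the TISE in this region is ψ'' = κ²ψ with κ = √(2m(U − E))/ℏ.
κ = √(2 × 1.53 × 8.08) = 4.972. The penetration depth is δ = 1/κ = 0.201.

δ = 0.201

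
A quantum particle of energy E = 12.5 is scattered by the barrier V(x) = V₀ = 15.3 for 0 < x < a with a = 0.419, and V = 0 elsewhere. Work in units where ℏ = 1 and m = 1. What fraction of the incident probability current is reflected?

R = 0.693

Since E < V₀ the interior solution is evanescent with decay constant κ = √(2m(V₀ − E))/ℏ = 2.366.
κa = 0.9915, sinh(κa) = 1.162.
The exact tunnelling result is T⁻¹ = 1 + V₀² sinh²(κa) / [4E(V₀ − E)] = 3.258, so T = 0.307.
R = 1 − T = 0.693.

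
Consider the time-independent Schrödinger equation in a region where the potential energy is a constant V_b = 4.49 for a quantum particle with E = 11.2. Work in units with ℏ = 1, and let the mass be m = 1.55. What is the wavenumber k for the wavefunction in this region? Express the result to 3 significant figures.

k = 4.56

With E > V_b the solution is oscillatory, ψ ∝ e^{±ikx} with k = √(2m(E − V_b))/ℏ.
k = √(2 × 1.55 × 6.71) = 4.561.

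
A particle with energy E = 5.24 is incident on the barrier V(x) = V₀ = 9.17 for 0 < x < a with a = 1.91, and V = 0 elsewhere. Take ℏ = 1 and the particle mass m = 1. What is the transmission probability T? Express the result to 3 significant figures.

T = 0.0000875

Since E < V₀ the interior solution is evanescent with decay constant κ = √(2m(V₀ − E))/ℏ = 2.804.
κa = 5.355, sinh(κa) = 105.8.
The exact tunnelling result is T⁻¹ = 1 + V₀² sinh²(κa) / [4E(V₀ − E)] = 11430, so T = 0.0000875.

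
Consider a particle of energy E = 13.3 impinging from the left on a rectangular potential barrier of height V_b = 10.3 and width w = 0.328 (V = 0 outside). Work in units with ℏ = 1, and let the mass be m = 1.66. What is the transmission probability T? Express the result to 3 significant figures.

Above the barrier the interior wavenumber is k₂ = √(2m(E − V_b))/ℏ = 3.156, giving phase k₂w = 1.035.
T = [1 + V_b² sin²(k₂w) / (4E(E − V_b))]⁻¹ = 1/1.492 = 0.670.

T = 0.670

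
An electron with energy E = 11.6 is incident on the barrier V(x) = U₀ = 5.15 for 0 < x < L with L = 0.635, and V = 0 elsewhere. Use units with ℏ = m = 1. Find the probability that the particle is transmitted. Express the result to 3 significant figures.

Above the barrier the interior wavenumber is k₂ = √(2m(E − U₀))/ℏ = 3.592, giving phase k₂L = 2.281.
T = [1 + U₀² sin²(k₂L) / (4E(E − U₀))]⁻¹ = 1/1.051 = 0.951.

T = 0.951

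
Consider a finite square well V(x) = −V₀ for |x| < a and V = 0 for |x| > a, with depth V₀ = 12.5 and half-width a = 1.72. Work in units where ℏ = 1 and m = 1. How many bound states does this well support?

The dimensionless depth is z₀ = a√(2mV₀)/ℏ = 1.72 × √(25.00) = 8.600.
A new bound state (alternating even/odd) appears each time z₀ passes a multiple of π/2, so N = ⌊2z₀/π⌋ + 1 = ⌊5.475⌋ + 1 = 6.

N = 6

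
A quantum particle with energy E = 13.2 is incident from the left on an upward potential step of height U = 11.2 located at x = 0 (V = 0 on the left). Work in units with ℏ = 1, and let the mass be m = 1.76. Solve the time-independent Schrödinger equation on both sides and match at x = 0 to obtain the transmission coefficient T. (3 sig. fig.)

T = 0.807

The wavenumbers are k₁ = √(2mE)/ℏ = 6.816 on the left and k₂ = √(2m(E − U))/ℏ = 2.653 on the right.
Continuity of ψ and ψ′ at the step yields the reflection amplitude r = (k₁ − k₂)/(k₁ + k₂) = 0.4396; thus R = |r|² = 0.1933, T = 0.8067.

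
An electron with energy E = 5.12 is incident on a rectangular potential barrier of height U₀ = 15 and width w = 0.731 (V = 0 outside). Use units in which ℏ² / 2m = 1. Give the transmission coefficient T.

T = 0.0357

Since E < U₀ the interior solution is evanescent with decay constant κ = √(2m(U₀ − E))/ℏ = 3.143.
κw = 2.298, sinh(κw) = 4.925.
The exact tunnelling result is T⁻¹ = 1 + U₀² sinh²(κw) / [4E(U₀ − E)] = 27.98, so T = 0.0357.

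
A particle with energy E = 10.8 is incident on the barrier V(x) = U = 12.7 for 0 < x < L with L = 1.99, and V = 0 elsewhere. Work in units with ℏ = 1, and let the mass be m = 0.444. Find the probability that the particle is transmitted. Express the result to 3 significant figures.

E < U: inside the barrier ψ ∝ e^{±κx} with κ = √(2m(U − E))/ℏ = 1.299.
κL = 2.585, sinh(κL) = 6.593.
Matching ψ, ψ′ at both faces gives T = [1 + U² sinh²(κL) / (4E(U − E))]⁻¹ = 1/86.42 = 0.0116.

T = 0.0116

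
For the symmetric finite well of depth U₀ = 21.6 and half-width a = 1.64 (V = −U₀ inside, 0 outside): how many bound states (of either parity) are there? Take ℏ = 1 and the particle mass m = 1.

Define the well-strength parameter z₀ = (a/ℏ)√(2mU₀) = 1.64 × √(2·1·21.6) = 10.78.
The even/odd transcendental equations gain one root per π/2 in z₀, giving N = 1 + ⌊2z₀/π⌋ = 1 + ⌊6.862⌋ = 7.

N = 7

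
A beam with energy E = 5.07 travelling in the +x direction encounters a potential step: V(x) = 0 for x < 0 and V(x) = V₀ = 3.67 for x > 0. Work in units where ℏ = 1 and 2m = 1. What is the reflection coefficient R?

On each side the TISE gives plane waves with k = √(2m(E − V))/ℏ: k₁ = √(2·½·5.07) = 2.252, k₂ = √(2·½·1.4) = 1.183.
Continuity of ψ and ψ′ at the step yields the reflection amplitude r = (k₁ − k₂)/(k₁ + k₂) = 0.3111; thus R = |r|² = 0.09676, T = 0.9032.

R = 0.0968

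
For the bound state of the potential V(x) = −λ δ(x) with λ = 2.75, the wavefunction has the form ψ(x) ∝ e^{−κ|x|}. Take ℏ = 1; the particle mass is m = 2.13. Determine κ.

Integrating the TISE across x = 0 gives the cusp condition ψ'(0⁺) − ψ'(0⁻) = −(2mλ/ℏ²)ψ(0).
With ψ ∝ e^{−κ|x|} this yields −2κ = −2mλ/ℏ², so κ = mλ/ℏ² = 5.858.

κ = 5.86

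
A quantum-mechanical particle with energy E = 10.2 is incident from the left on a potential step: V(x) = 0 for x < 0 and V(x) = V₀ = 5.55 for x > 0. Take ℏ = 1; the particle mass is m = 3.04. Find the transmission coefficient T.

T = 0.962

The wavenumbers are k₁ = √(2mE)/ℏ = 7.875 on the left and k₂ = √(2m(E − V₀))/ℏ = 5.317 on the right.
Matching ψ and ψ′ at x = 0 gives r = (k₁ − k₂)/(k₁ + k₂), so R = r² = 0.03759 and T = 1 − R = 0.9624.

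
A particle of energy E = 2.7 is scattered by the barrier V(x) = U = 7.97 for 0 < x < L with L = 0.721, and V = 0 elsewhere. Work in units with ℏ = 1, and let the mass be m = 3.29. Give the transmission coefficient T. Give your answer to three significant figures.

T = 0.000735

E < U: inside the barrier ψ ∝ e^{±κx} with κ = √(2m(U − E))/ℏ = 5.889.
κL = 4.246, sinh(κL) = 34.90.
Matching ψ, ψ′ at both faces gives T = [1 + U² sinh²(κL) / (4E(U − E))]⁻¹ = 1/1360 = 0.000735.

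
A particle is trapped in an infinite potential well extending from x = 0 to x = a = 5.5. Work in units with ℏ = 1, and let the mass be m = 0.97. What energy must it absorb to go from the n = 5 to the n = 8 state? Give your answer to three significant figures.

E_n = n²π²ℏ²/(2ma²), so ΔE = (8² − 5²) π²ℏ²/(2ma²).
ΔE = 39 × π² / (2 × 0.97 × 5.5²) = 6.559.

ΔE = 6.56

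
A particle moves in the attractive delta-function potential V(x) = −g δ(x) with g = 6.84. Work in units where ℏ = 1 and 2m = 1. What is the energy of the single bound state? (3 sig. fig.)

For x ≠ 0 the bound state is ψ ∝ e^{−κ|x|}; integrating the TISE across the delta gives the cusp condition 2κ = 2mg/ℏ², so κ = 3.420.
Then E = −ℏ²κ²/(2m) = −mg²/(2ℏ²) = -11.70.

E = -11.7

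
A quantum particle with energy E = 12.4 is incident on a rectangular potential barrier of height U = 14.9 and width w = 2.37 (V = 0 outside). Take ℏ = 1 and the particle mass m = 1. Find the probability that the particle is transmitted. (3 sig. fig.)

Since E < U the interior solution is evanescent with decay constant κ = √(2m(U − E))/ℏ = 2.236.
κw = 5.299, sinh(κw) = 100.1.
The exact tunnelling result is T⁻¹ = 1 + U² sinh²(κw) / [4E(U − E)] = 17950, so T = 0.0000557.

T = 0.0000557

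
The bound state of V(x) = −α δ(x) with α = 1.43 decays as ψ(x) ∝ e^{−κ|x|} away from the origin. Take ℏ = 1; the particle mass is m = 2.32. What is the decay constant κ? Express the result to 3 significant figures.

Integrating the TISE across x = 0 gives the cusp condition ψ'(0⁺) − ψ'(0⁻) = −(2mα/ℏ²)ψ(0).
With ψ ∝ e^{−κ|x|} this yields −2κ = −2mα/ℏ², so κ = mα/ℏ² = 3.318.

κ = 3.32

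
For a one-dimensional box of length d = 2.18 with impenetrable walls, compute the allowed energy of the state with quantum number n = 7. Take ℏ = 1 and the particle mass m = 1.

E = 50.9

The infinite-well eigenfunctions ψ_n = √(2/d) sin(nπx/d) vanish at both walls, giving E_n = n²π²ℏ²/(2md²).
E_7 = 7² × π² / (2 × 1 × 2.18²) = 50.88.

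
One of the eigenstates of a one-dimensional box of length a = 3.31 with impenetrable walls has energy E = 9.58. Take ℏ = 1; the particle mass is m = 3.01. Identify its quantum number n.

For an infinite well E_n = n²π²ℏ²/(2ma²), so n = (a/πℏ)√(2mE).
n = (3.31/π) × √(2 × 3.01 × 9.58) = 8.001 → n = 8.

n = 8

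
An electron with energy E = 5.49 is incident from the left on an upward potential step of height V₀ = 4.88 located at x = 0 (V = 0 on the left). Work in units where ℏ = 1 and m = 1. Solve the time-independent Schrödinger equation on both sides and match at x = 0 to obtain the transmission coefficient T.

On each side the TISE gives plane waves with k = √(2m(E − V))/ℏ: k₁ = √(2·1·5.49) = 3.314, k₂ = √(2·1·0.61) = 1.105.
Continuity of ψ and ψ′ at the step yields the reflection amplitude r = (k₁ − k₂)/(k₁ + k₂) = 0.5000; thus R = |r|² = 0.2500, T = 0.7500.

T = 0.750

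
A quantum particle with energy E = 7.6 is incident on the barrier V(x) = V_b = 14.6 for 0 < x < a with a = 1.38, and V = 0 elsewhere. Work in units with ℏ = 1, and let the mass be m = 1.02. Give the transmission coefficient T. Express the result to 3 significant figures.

E < V_b: inside the barrier ψ ∝ e^{±κx} with κ = √(2m(V_b − E))/ℏ = 3.779.
κa = 5.215, sinh(κa) = 91.99.
Matching ψ, ψ′ at both faces gives T = [1 + V_b² sinh²(κa) / (4E(V_b − E))]⁻¹ = 1/8478 = 0.000118.

T = 0.000118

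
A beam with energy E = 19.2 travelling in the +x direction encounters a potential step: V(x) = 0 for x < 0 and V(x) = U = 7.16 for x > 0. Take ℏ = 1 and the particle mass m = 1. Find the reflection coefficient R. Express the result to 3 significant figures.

The wavenumbers are k₁ = √(2mE)/ℏ = 6.197 on the left and k₂ = √(2m(E − U))/ℏ = 4.907 on the right.
Matching ψ and ψ′ at x = 0 gives r = (k₁ − k₂)/(k₁ + k₂), so R = r² = 0.01349 and T = 1 − R = 0.9865.

R = 0.0135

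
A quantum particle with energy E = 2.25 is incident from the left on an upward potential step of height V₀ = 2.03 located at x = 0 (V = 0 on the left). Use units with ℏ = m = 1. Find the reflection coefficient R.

The wavenumbers are k₁ = √(2mE)/ℏ = 2.121 on the left and k₂ = √(2m(E − V₀))/ℏ = 0.6633 on the right.
Matching ψ and ψ′ at x = 0 gives r = (k₁ − k₂)/(k₁ + k₂), so R = r² = 0.2741 and T = 1 − R = 0.7259.

R = 0.274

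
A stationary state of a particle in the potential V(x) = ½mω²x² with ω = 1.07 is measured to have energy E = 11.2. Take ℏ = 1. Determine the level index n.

n = 10

Invert E_n = (n + ½)ℏω: n = E/ℏω − ½ = 9.967, so n = 10.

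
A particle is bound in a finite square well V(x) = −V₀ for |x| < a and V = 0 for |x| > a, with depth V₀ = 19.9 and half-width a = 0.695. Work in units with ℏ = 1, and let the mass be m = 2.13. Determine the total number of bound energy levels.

N = 5

The dimensionless depth is z₀ = a√(2mV₀)/ℏ = 0.695 × √(84.77) = 6.399.
The even/odd transcendental equations gain one root per π/2 in z₀, giving N = 1 + ⌊2z₀/π⌋ = 1 + ⌊4.074⌋ = 5.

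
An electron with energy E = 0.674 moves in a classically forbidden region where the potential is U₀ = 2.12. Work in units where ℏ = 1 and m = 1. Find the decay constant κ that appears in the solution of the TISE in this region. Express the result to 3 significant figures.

κ = 1.70

Since E < U₀ the TISE in this region is ψ'' = κ²ψ with κ = √(2m(U₀ − E))/ℏ.
κ = √(2 × 1 × 1.446) = 1.701.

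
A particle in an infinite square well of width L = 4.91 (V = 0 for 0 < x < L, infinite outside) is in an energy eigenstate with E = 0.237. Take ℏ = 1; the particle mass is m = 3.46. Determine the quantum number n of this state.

n = 2

From E_n = n²π²ℏ²/(2mL²) invert to n = √(2mL²E)/(πℏ).
n = (4.91/π) × √(2 × 3.46 × 0.237) = 2.002 → n = 2.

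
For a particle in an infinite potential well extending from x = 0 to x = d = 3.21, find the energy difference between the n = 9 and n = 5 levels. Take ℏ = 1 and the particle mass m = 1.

ΔE = 26.8

E_n = n²π²ℏ²/(2md²), so ΔE = (9² − 5²) π²ℏ²/(2md²).
ΔE = 56 × π² / (2 × 1 × 3.21²) = 26.82.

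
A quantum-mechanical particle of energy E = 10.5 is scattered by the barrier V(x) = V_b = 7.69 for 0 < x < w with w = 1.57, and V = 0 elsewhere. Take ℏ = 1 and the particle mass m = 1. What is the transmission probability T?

Above the barrier the interior wavenumber is k₂ = √(2m(E − V_b))/ℏ = 2.371, giving phase k₂w = 3.722.
T = [1 + V_b² sin²(k₂w) / (4E(E − V_b))]⁻¹ = 1/1.151 = 0.869.

T = 0.869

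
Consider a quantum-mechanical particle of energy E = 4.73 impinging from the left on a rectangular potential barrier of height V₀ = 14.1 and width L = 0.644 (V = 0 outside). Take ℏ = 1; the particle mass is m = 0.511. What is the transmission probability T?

Since E < V₀ the interior solution is evanescent with decay constant κ = √(2m(V₀ − E))/ℏ = 3.095.
κL = 1.993, sinh(κL) = 3.600.
Matching ψ, ψ′ at both faces gives T = [1 + V₀² sinh²(κL) / (4E(V₀ − E))]⁻¹ = 1/15.54 = 0.0644.

T = 0.0644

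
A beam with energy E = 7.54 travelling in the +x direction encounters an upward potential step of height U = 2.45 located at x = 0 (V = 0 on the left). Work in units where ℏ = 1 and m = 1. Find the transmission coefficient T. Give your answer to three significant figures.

On each side the TISE gives plane waves with k = √(2m(E − V))/ℏ: k₁ = √(2·1·7.54) = 3.883, k₂ = √(2·1·5.09) = 3.191.
Continuity of ψ and ψ′ at the step yields the reflection amplitude r = (k₁ − k₂)/(k₁ + k₂) = 0.09792; thus R = |r|² = 0.009589, T = 0.9904.

T = 0.990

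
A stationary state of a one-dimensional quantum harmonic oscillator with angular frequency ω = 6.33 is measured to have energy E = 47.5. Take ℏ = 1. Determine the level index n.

Invert E_n = (n + ½)ℏω: n = E/ℏω − ½ = 7.004, so n = 7.

n = 7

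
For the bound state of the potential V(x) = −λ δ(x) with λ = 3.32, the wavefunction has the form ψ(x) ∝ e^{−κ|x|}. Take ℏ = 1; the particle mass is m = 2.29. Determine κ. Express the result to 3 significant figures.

κ = 7.60

Integrate −(ℏ²/2m)ψ'' − λδ(x)ψ = Eψ from −ε to +ε: the ψ'' term gives ψ'(0⁺) − ψ'(0⁻) and the δ term gives −(2mλ/ℏ²)ψ(0).
With ψ ∝ e^{−κ|x|} this yields −2κ = −2mλ/ℏ², so κ = mλ/ℏ² = 7.603.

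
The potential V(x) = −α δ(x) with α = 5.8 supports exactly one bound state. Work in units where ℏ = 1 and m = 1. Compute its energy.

For x ≠ 0 the bound state is ψ ∝ e^{−κ|x|}; integrating the TISE across the delta gives the cusp condition 2κ = 2mα/ℏ², so κ = 5.800.
Then E = −ℏ²κ²/(2m) = −mα²/(2ℏ²) = -16.82.

E = -16.8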